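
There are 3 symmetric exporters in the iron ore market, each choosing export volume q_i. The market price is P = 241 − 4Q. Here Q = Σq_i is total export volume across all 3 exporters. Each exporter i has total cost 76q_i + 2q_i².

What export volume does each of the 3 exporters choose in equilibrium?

A representative exporter's profit is π_i = q_i(241 − 4Q) − 76q_i − 2q_i², with Q = q_i + Σ_{j≠i} q_j.
First-order condition: 165 − 12q_i − 4Σ_{j≠i} q_j = 0.
With identical exporters, set every q_j = q: then 165 − 12q − 8q = 0, i.e. q = 165/20 = 8.25.

8.25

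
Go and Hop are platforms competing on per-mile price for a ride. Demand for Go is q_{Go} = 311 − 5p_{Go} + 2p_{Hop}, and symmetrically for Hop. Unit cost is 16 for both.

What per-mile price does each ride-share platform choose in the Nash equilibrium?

48.875

Go's profit: π = (p_{Go} − 16)(311 − 5p_{Go} + 2p_{Hop}).
∂π/∂p_{Go} = 391 − 10p_{Go} + 2p_{Hop} = 0 ⇒ p_{Go} = 39.1 + 0.2p_{Hop}.
Setting p_{Go} = p_{Hop} in the reaction function: p_{Go} = 39.1 + 0.2p_{Go}, so p_{Go} = 39.1 / 0.8 = 48.875.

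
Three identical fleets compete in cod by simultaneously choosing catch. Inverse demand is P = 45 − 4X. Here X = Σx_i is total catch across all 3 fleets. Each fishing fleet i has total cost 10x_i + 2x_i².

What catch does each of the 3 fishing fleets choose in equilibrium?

1.75

A representative fishing fleet's profit is π_i = x_i(45 − 4X) − 10x_i − 2x_i², with X = x_i + Σ_{j≠i} x_j.
First-order condition: 35 − 12x_i − 4Σ_{j≠i} x_j = 0.
Imposing symmetry (x_j = x for all j) turns Σ_{j≠i} x_j into 2x, so 35 = 20x and x = 1.75.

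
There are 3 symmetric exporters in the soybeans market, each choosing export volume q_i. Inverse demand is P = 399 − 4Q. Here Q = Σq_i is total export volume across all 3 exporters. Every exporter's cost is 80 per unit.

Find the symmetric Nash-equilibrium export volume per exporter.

19.9375

A representative exporter's profit is π_i = q_i(399 − 4Q) − 80q_i, with Q = q_i + Σ_{j≠i} q_j.
First-order condition: 319 − 8q_i − 4Σ_{j≠i} q_j = 0.
In a symmetric equilibrium every exporter chooses the same q, so Σ_{j≠i} q_j = 2q. The condition becomes 319 − 16q = 0, giving q = 319/16 = 19.9375.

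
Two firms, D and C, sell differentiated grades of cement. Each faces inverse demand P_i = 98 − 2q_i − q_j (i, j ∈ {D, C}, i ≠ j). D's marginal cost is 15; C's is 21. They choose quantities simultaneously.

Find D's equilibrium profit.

Firm D's profit: π = q_D(98 − 2q_D − q_C) − 15q_D.
∂π/∂q_D = 83 − 4q_D − q_C = 0 ⇒ q_D = 20.75 − 0.25q_C.
Similarly q_C = 19.25 − 0.25q_D.
Solving the two reaction functions simultaneously: (1 − (−0.25)(−0.25))q_D = 20.75 − 0.25·19.25, so 0.9375q_D = 15.9375 and q_D = 17.
Then q_C = 19.25 − 0.25·17 = 15.
P_D = 98 − 2·17 − 15 = 49.
Profit = (49 − 15)·17 = 578.

578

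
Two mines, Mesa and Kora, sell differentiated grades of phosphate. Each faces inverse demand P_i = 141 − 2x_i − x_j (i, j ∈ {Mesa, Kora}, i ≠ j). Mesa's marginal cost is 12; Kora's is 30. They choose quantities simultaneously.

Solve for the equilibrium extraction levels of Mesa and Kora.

27, 21

Mine Mesa's profit: π = x_{Mesa}(141 − 2x_{Mesa} − x_{Kora}) − 12x_{Mesa}.
∂π/∂x_{Mesa} = 129 − 4x_{Mesa} − x_{Kora} = 0 ⇒ x_{Mesa} = 32.25 − 0.25x_{Kora}.
Similarly x_{Kora} = 27.75 − 0.25x_{Mesa}.
Substituting the second reaction function into the first: x_{Mesa} = 32.25 − 0.25(27.75 − 0.25x_{Mesa}), which gives 0.9375x_{Mesa} = 25.3125 ⇒ x_{Mesa} = 27.
Then x_{Kora} = 27.75 − 0.25·27 = 21.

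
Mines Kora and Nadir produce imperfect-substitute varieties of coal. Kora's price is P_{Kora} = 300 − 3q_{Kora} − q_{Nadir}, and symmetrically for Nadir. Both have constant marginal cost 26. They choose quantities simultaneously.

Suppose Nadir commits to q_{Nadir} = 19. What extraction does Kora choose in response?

42.5

Mine Kora's profit: π = q_{Kora}(300 − 3q_{Kora} − q_{Nadir}) − 26q_{Kora}.
∂π/∂q_{Kora} = 274 − 6q_{Kora} − q_{Nadir} = 0 ⇒ q_{Kora} = 137/3 − (1/6)q_{Nadir}.
At q_{Nadir} = 19: q_{Kora} = 137/3 − (1/6)·19 = 42.5.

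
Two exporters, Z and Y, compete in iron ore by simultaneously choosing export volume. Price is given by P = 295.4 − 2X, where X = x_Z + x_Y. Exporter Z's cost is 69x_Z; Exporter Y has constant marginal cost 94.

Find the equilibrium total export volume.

71.3

Exporter Z's profit: π = x_Z(295.4 − 2(x_Z + x_Y)) − 69x_Z.
∂π/∂x_Z = 226.4 − 4x_Z − 2x_Y = 0, so x_Z = 56.6 − 0.5x_Y.
By the same steps for Y: x_Y = 50.35 − 0.5x_Z.
Plugging x_Y into Z's best response: x_Z = 56.6 − 0.5(50.35 − 0.5x_Z) ⇒ 0.75x_Z = 31.425, so x_Z = 41.9.
Then x_Y = 50.35 − 0.5·41.9 = 29.4.
Total export volume: 41.9 + 29.4 = 71.3.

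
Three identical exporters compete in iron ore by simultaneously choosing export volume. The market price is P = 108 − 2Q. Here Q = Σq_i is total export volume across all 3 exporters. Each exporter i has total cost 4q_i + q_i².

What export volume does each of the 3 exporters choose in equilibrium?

A representative exporter's profit is π_i = q_i(108 − 2Q) − 4q_i − q_i², with Q = q_i + Σ_{j≠i} q_j.
First-order condition: 104 − 6q_i − 2Σ_{j≠i} q_j = 0.
In a symmetric equilibrium every exporter chooses the same q, so Σ_{j≠i} q_j = 2q. The condition becomes 104 − 10q = 0, giving q = 104/10 = 10.4.

10.4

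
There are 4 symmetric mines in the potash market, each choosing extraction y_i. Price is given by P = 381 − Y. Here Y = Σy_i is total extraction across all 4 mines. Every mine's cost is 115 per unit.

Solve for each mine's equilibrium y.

53.2

A representative mine's profit is π_i = y_i(381 − Y) − 115y_i, with Y = y_i + Σ_{j≠i} y_j.
First-order condition: 266 − 2y_i − Σ_{j≠i} y_j = 0.
With identical mines, set every y_j = y: then 266 − 2y − 3y = 0, i.e. y = 266/5 = 53.2.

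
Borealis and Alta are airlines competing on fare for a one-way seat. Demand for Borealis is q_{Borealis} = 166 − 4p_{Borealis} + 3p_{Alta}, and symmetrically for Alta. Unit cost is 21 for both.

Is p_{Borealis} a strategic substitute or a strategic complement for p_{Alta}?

strategic complements

Borealis's profit: π = (p_{Borealis} − 21)(166 − 4p_{Borealis} + 3p_{Alta}).
∂π/∂p_{Borealis} = 250 − 8p_{Borealis} + 3p_{Alta} = 0 ⇒ p_{Borealis} = 31.25 + 0.375p_{Alta}.
The best-response slope dp_{Borealis}/dp_{Alta} = 0.375 > 0: the reaction function is upward-sloping, so the choices are strategic complements.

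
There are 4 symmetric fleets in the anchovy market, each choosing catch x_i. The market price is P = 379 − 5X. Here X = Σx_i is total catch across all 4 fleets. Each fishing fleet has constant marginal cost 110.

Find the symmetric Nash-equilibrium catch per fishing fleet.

10.76

A representative fishing fleet's profit is π_i = x_i(379 − 5X) − 110x_i, with X = x_i + Σ_{j≠i} x_j.
First-order condition: 269 − 10x_i − 5Σ_{j≠i} x_j = 0.
Imposing symmetry (x_j = x for all j) turns Σ_{j≠i} x_j into 3x, so 269 = 25x and x = 10.76.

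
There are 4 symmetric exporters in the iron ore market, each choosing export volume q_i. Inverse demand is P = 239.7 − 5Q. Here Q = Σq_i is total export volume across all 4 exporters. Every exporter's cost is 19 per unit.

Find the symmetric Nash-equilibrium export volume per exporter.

A representative exporter's profit is π_i = q_i(239.7 − 5Q) − 19q_i, with Q = q_i + Σ_{j≠i} q_j.
First-order condition: 220.7 − 10q_i − 5Σ_{j≠i} q_j = 0.
Imposing symmetry (q_j = q for all j) turns Σ_{j≠i} q_j into 3q, so 220.7 = 25q and q = 8.828.

8.828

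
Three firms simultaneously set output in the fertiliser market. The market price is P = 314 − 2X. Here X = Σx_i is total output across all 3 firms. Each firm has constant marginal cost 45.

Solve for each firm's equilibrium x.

A representative firm's profit is π_i = x_i(314 − 2X) − 45x_i, with X = x_i + Σ_{j≠i} x_j.
First-order condition: 269 − 4x_i − 2Σ_{j≠i} x_j = 0.
In a symmetric equilibrium every firm chooses the same x, so Σ_{j≠i} x_j = 2x. The condition becomes 269 − 8x = 0, giving x = 269/8 = 33.625.

33.625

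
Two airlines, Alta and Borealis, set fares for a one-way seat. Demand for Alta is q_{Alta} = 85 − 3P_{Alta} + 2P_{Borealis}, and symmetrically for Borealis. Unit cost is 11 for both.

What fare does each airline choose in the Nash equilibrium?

29.5

Alta's profit: π = (P_{Alta} − 11)(85 − 3P_{Alta} + 2P_{Borealis}).
∂π/∂P_{Alta} = 118 − 6P_{Alta} + 2P_{Borealis} = 0 ⇒ P_{Alta} = 59/3 + (1/3)P_{Borealis}.
The game is symmetric, so in equilibrium P_{Borealis} = P_{Alta}: the reaction function gives (2/3)P_{Alta} = 59/3, hence P_{Alta} = 29.5.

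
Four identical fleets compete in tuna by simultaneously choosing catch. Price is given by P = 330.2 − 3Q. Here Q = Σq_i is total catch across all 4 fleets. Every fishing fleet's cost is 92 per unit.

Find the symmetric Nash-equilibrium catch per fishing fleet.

A representative fishing fleet's profit is π_i = q_i(330.2 − 3Q) − 92q_i, with Q = q_i + Σ_{j≠i} q_j.
First-order condition: 238.2 − 6q_i − 3Σ_{j≠i} q_j = 0.
In a symmetric equilibrium every fishing fleet chooses the same q, so Σ_{j≠i} q_j = 3q. The condition becomes 238.2 − 15q = 0, giving q = 238.2/15 = 15.88.

15.88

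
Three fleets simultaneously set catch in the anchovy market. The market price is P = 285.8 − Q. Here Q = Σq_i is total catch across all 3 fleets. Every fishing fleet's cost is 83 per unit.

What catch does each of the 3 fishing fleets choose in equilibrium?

50.7

A representative fishing fleet's profit is π_i = q_i(285.8 − Q) − 83q_i, with Q = q_i + Σ_{j≠i} q_j.
First-order condition: 202.8 − 2q_i − Σ_{j≠i} q_j = 0.
With identical fishing fleets, set every q_j = q: then 202.8 − 2q − 2q = 0, i.e. q = 202.8/4 = 50.7.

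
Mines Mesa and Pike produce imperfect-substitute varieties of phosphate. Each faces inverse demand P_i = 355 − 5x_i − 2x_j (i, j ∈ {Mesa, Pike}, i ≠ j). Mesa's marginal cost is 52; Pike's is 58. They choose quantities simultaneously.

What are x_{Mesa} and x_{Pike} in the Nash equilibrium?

25.375, 24.625

Mine Mesa's profit: π = x_{Mesa}(355 − 5x_{Mesa} − 2x_{Pike}) − 52x_{Mesa}.
∂π/∂x_{Mesa} = 303 − 10x_{Mesa} − 2x_{Pike} = 0 ⇒ x_{Mesa} = 30.3 − 0.2x_{Pike}.
Similarly x_{Pike} = 29.7 − 0.2x_{Mesa}.
Plugging x_{Pike} into Mesa's best response: x_{Mesa} = 30.3 − 0.2(29.7 − 0.2x_{Mesa}) ⇒ 0.96x_{Mesa} = 24.36, so x_{Mesa} = 25.375.
Then x_{Pike} = 29.7 − 0.2·25.375 = 24.625.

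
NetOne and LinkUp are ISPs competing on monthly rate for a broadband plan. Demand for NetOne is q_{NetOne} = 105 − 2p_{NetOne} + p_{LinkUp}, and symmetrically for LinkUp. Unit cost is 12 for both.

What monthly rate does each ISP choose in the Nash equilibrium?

NetOne's profit: π = (p_{NetOne} − 12)(105 − 2p_{NetOne} + p_{LinkUp}).
∂π/∂p_{NetOne} = 129 − 4p_{NetOne} + p_{LinkUp} = 0 ⇒ p_{NetOne} = 32.25 + 0.25p_{LinkUp}.
The game is symmetric, so in equilibrium p_{LinkUp} = p_{NetOne}: the reaction function gives 0.75p_{NetOne} = 32.25, hence p_{NetOne} = 43.

43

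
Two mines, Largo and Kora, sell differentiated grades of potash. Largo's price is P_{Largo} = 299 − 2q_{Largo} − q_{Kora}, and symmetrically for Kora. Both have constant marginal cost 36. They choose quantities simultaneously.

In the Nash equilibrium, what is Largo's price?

141.2

Mine Largo's profit: π = q_{Largo}(299 − 2q_{Largo} − q_{Kora}) − 36q_{Largo}.
∂π/∂q_{Largo} = 263 − 4q_{Largo} − q_{Kora} = 0 ⇒ q_{Largo} = 65.75 − 0.25q_{Kora}.
Setting q_{Largo} = q_{Kora} in the reaction function: q_{Largo} = 65.75 − 0.25q_{Largo}, so q_{Largo} = 65.75 / 1.25 = 52.6.
P_{Largo} = 299 − 2·52.6 − 52.6 = 141.2.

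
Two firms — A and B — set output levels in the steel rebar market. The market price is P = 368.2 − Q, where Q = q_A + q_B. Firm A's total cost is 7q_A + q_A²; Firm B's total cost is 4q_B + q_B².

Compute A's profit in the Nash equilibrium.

10379.5232

Firm A's profit: π = q_A(368.2 − (q_A + q_B)) − 7q_A − q_A².
∂π/∂q_A = 361.2 − 4q_A − q_B = 0, so q_A = 90.3 − 0.25q_B.
By the same steps for B: q_B = 91.05 − 0.25q_A.
Substituting the second reaction function into the first: q_A = 90.3 − 0.25(91.05 − 0.25q_A), which gives 0.9375q_A = 67.5375 ⇒ q_A = 72.04.
Then q_B = 91.05 − 0.25·72.04 = 73.04.
Price P = 368.2 − 145.08 = 223.12.
A's profit: (223.12 − 7)·72.04 − (72.04)² = 10379.5232.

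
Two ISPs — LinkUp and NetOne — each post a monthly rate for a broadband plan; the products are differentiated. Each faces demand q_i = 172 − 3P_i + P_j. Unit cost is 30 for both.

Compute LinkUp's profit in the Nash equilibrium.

1505.28

LinkUp's profit: π = (P_{LinkUp} − 30)(172 − 3P_{LinkUp} + P_{NetOne}).
∂π/∂P_{LinkUp} = 262 − 6P_{LinkUp} + P_{NetOne} = 0 ⇒ P_{LinkUp} = 131/3 + (1/6)P_{NetOne}.
Setting P_{LinkUp} = P_{NetOne} in the reaction function: P_{LinkUp} = 131/3 + (1/6)P_{LinkUp}, so P_{LinkUp} = (131/3) / (5/6) = 52.4.
q_{LinkUp} = 172 − 3·52.4 + 52.4 = 67.2.
Profit = (52.4 − 30)·67.2 = 1505.28.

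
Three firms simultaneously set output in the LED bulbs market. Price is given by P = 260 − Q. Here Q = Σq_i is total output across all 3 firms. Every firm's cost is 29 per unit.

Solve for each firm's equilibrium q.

57.75

A representative firm's profit is π_i = q_i(260 − Q) − 29q_i, with Q = q_i + Σ_{j≠i} q_j.
First-order condition: 231 − 2q_i − Σ_{j≠i} q_j = 0.
With identical firms, set every q_j = q: then 231 − 2q − 2q = 0, i.e. q = 231/4 = 57.75.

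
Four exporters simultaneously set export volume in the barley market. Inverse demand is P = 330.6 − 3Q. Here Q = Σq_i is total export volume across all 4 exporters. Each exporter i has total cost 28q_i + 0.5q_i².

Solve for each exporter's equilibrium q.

A representative exporter's profit is π_i = q_i(330.6 − 3Q) − 28q_i − 0.5q_i², with Q = q_i + Σ_{j≠i} q_j.
First-order condition: 302.6 − 7q_i − 3Σ_{j≠i} q_j = 0.
In a symmetric equilibrium every exporter chooses the same q, so Σ_{j≠i} q_j = 3q. The condition becomes 302.6 − 16q = 0, giving q = 302.6/16 = 18.9125.

18.9125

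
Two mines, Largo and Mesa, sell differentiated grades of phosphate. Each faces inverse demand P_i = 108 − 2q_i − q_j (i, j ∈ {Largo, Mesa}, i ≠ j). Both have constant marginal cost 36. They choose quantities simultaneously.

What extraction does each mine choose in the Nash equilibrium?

Mine Largo's profit: π = q_{Largo}(108 − 2q_{Largo} − q_{Mesa}) − 36q_{Largo}.
∂π/∂q_{Largo} = 72 − 4q_{Largo} − q_{Mesa} = 0 ⇒ q_{Largo} = 18 − 0.25q_{Mesa}.
The game is symmetric, so in equilibrium q_{Mesa} = q_{Largo}: the reaction function gives 1.25q_{Largo} = 18, hence q_{Largo} = 14.4.

14.4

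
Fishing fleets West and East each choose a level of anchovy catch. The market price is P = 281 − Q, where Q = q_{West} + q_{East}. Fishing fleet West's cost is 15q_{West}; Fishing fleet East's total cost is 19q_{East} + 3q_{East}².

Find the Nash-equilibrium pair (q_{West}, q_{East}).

Fishing fleet West's profit: π = q_{West}(281 − (q_{West} + q_{East})) − 15q_{West}.
∂π/∂q_{West} = 266 − 2q_{West} − q_{East} = 0, so q_{West} = 133 − 0.5q_{East}.
For East: ∂π/∂q_{East} = 262 − 8q_{East} − q_{West} = 0 ⇒ q_{East} = 32.75 − 0.125q_{West}.
Solving the two reaction functions simultaneously: (1 − (−0.5)(−0.125))q_{West} = 133 − 0.5·32.75, so 0.9375q_{West} = 116.625 and q_{West} = 124.4.
Then q_{East} = 32.75 − 0.125·124.4 = 17.2.

124.4, 17.2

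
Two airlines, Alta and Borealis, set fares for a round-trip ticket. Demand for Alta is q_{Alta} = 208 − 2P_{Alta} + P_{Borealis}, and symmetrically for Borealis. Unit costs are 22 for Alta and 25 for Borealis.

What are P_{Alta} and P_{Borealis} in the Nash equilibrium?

Alta's profit: π = (P_{Alta} − 22)(208 − 2P_{Alta} + P_{Borealis}).
∂π/∂P_{Alta} = 252 − 4P_{Alta} + P_{Borealis} = 0 ⇒ P_{Alta} = 63 + 0.25P_{Borealis}.
Similarly P_{Borealis} = 64.5 + 0.25P_{Alta}.
Plugging P_{Borealis} into Alta's best response: P_{Alta} = 63 + 0.25(64.5 + 0.25P_{Alta}) ⇒ 0.9375P_{Alta} = 79.125, so P_{Alta} = 84.4.
Then P_{Borealis} = 64.5 + 0.25·84.4 = 85.6.

84.4, 85.6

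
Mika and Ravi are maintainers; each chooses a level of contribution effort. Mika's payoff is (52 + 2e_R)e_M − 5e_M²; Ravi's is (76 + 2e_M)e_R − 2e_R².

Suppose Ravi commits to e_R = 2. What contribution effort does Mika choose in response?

5.6

Expanding Mika's payoff: 52e_M + 2e_Re_M − 5e_M².
∂π/∂e_M = 52 + 2e_R − 10e_M = 0, so e_M = 5.2 + 0.2e_R.
At e_R = 2: e_M = 5.2 + 0.2·2 = 5.6.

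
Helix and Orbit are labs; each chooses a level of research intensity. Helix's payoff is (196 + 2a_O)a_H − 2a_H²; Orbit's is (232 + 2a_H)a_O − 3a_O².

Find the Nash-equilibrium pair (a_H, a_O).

82, 66

Expanding Helix's payoff: 196a_H + 2a_Oa_H − 2a_H².
∂π/∂a_H = 196 + 2a_O − 4a_H = 0, so a_H = 49 + 0.5a_O.
Likewise for Orbit: a_O = 116/3 + (1/3)a_H.
Plugging a_O into Helix's best response: a_H = 49 + 0.5(116/3 + (1/3)a_H) ⇒ (5/6)a_H = 205/3, so a_H = 82.
Then a_O = 116/3 + (1/3)·82 = 66.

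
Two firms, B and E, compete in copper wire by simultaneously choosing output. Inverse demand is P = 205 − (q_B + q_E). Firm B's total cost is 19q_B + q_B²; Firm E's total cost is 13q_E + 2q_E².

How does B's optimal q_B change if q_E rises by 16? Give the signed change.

-4

Firm B's profit: π = q_B(205 − (q_B + q_E)) − 19q_B − q_B².
∂π/∂q_B = 186 − 4q_B − q_E = 0, so q_B = 46.5 − 0.25q_E.
The reaction-function slope is −0.25, so a 16-unit rise in q_E moves q_B by −0.25 × 16 = −4. B's best response falls — the actions are strategic substitutes.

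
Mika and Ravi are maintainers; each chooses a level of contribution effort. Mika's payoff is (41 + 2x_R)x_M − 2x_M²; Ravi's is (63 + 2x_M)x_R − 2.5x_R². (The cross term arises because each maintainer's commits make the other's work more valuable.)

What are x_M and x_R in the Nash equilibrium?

Expanding Mika's payoff: 41x_M + 2x_Rx_M − 2x_M².
∂π/∂x_M = 41 + 2x_R − 4x_M = 0, so x_M = 10.25 + 0.5x_R.
Likewise for Ravi: x_R = 12.6 + 0.4x_M.
Substituting the second reaction function into the first: x_M = 10.25 + 0.5(12.6 + 0.4x_M), which gives 0.8x_M = 16.55 ⇒ x_M = 20.6875.
Then x_R = 12.6 + 0.4·20.6875 = 20.875.

20.6875, 20.875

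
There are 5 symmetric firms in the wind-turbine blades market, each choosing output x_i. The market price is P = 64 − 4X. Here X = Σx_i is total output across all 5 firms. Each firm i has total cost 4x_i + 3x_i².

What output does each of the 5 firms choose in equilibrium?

A representative firm's profit is π_i = x_i(64 − 4X) − 4x_i − 3x_i², with X = x_i + Σ_{j≠i} x_j.
First-order condition: 60 − 14x_i − 4Σ_{j≠i} x_j = 0.
In a symmetric equilibrium every firm chooses the same x, so Σ_{j≠i} x_j = 4x. The condition becomes 60 − 30x = 0, giving x = 60/30 = 2.

2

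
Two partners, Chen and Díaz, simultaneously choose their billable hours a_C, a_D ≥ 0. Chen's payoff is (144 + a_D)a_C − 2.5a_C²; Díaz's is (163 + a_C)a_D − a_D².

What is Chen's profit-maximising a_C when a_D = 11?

Expanding Chen's payoff: 144a_C + a_Da_C − 2.5a_C².
∂π/∂a_C = 144 + a_D − 5a_C = 0, so a_C = 28.8 + 0.2a_D.
At a_D = 11: a_C = 28.8 + 0.2·11 = 31.

31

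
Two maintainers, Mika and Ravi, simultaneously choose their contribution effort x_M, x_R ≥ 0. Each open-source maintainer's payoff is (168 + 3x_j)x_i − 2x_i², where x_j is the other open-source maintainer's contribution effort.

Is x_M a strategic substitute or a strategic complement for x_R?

Mika's payoff is (168 + 3x_R)x_M − 2x_M².
∂π/∂x_M = 168 + 3x_R − 4x_M = 0, so x_M = 42 + 0.75x_R.
The best-response slope dx_M/dx_R = 0.75 > 0: the reaction function is upward-sloping, so the choices are strategic complements.

strategic complements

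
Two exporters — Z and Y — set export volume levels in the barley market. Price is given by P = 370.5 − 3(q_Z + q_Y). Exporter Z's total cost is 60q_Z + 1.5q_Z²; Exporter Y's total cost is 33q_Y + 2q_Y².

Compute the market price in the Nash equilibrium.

215

Exporter Z's profit: π = q_Z(370.5 − 3(q_Z + q_Y)) − 60q_Z − 1.5q_Z².
∂π/∂q_Z = 310.5 − 9q_Z − 3q_Y = 0, so q_Z = 34.5 − (1/3)q_Y.
For Y: ∂π/∂q_Y = 337.5 − 10q_Y − 3q_Z = 0 ⇒ q_Y = 33.75 − 0.3q_Z.
Substituting the second reaction function into the first: q_Z = 34.5 − (1/3)(33.75 − 0.3q_Z), which gives 0.9q_Z = 23.25 ⇒ q_Z = 155/6.
Then q_Y = 33.75 − 0.3·(155/6) = 26.
Equilibrium price: P = 370.5 − 3·(311/6) = 215.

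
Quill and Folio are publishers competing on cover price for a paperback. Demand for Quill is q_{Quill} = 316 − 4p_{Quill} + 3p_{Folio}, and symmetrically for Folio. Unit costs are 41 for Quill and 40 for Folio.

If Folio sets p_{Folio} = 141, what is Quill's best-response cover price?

112.875

Quill's profit: π = (p_{Quill} − 41)(316 − 4p_{Quill} + 3p_{Folio}).
∂π/∂p_{Quill} = 480 − 8p_{Quill} + 3p_{Folio} = 0 ⇒ p_{Quill} = 60 + 0.375p_{Folio}.
At p_{Folio} = 141: p_{Quill} = 60 + 0.375·141 = 112.875.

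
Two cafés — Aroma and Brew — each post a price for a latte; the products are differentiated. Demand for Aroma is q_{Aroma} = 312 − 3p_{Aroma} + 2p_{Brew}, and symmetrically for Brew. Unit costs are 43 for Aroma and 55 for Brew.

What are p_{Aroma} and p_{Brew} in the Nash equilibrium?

112.5, 117

Aroma's profit: π = (p_{Aroma} − 43)(312 − 3p_{Aroma} + 2p_{Brew}).
∂π/∂p_{Aroma} = 441 − 6p_{Aroma} + 2p_{Brew} = 0 ⇒ p_{Aroma} = 73.5 + (1/3)p_{Brew}.
Similarly p_{Brew} = 79.5 + (1/3)p_{Aroma}.
Solving the two reaction functions simultaneously: (1 − (1/3)(1/3))p_{Aroma} = 73.5 + (1/3)·79.5, so (8/9)p_{Aroma} = 100 and p_{Aroma} = 112.5.
Then p_{Brew} = 79.5 + (1/3)·112.5 = 117.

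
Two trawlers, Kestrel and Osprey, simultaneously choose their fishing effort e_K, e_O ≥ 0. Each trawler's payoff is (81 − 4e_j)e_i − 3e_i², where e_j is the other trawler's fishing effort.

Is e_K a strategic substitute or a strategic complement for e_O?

Kestrel's payoff is (81 − 4e_O)e_K − 3e_K².
∂π/∂e_K = 81 − 4e_O − 6e_K = 0, so e_K = 13.5 − (2/3)e_O.
The best-response slope de_K/de_O = −2/3 < 0: the reaction function is downward-sloping, so the choices are strategic substitutes.

strategic substitutes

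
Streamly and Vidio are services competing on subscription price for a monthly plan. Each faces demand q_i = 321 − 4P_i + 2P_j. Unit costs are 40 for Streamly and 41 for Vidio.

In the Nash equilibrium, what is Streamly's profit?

Streamly's profit: π = (P_{Streamly} − 40)(321 − 4P_{Streamly} + 2P_{Vidio}).
∂π/∂P_{Streamly} = 481 − 8P_{Streamly} + 2P_{Vidio} = 0 ⇒ P_{Streamly} = 60.125 + 0.25P_{Vidio}.
Similarly P_{Vidio} = 60.625 + 0.25P_{Streamly}.
Plugging P_{Vidio} into Streamly's best response: P_{Streamly} = 60.125 + 0.25(60.625 + 0.25P_{Streamly}) ⇒ 0.9375P_{Streamly} = 2409/32, so P_{Streamly} = 80.3.
Then P_{Vidio} = 60.625 + 0.25·80.3 = 80.7.
q_{Streamly} = 321 − 4·80.3 + 2·80.7 = 161.2.
Profit = (80.3 − 40)·161.2 = 6496.36.

6496.36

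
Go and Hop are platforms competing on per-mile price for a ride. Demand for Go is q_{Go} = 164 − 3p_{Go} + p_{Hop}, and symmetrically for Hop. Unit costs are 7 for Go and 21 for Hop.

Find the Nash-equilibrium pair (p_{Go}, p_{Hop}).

38.2, 44.2

Go's profit: π = (p_{Go} − 7)(164 − 3p_{Go} + p_{Hop}).
∂π/∂p_{Go} = 185 − 6p_{Go} + p_{Hop} = 0 ⇒ p_{Go} = 185/6 + (1/6)p_{Hop}.
Similarly p_{Hop} = 227/6 + (1/6)p_{Go}.
Substituting the second reaction function into the first: p_{Go} = 185/6 + (1/6)(227/6 + (1/6)p_{Go}), which gives (35/36)p_{Go} = 1337/36 ⇒ p_{Go} = 38.2.
Then p_{Hop} = 227/6 + (1/6)·38.2 = 44.2.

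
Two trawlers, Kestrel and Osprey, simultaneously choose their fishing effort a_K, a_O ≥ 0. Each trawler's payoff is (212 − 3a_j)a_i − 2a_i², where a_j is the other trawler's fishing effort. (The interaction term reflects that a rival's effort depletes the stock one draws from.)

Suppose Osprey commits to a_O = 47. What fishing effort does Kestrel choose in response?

Kestrel's payoff is (212 − 3a_O)a_K − 2a_K².
∂π/∂a_K = 212 − 3a_O − 4a_K = 0, so a_K = 53 − 0.75a_O.
At a_O = 47: a_K = 53 − 0.75·47 = 17.75.

17.75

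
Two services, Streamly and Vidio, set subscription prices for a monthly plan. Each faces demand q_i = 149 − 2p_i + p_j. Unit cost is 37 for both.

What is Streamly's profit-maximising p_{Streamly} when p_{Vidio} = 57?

70

Streamly's profit: π = (p_{Streamly} − 37)(149 − 2p_{Streamly} + p_{Vidio}).
∂π/∂p_{Streamly} = 223 − 4p_{Streamly} + p_{Vidio} = 0 ⇒ p_{Streamly} = 55.75 + 0.25p_{Vidio}.
At p_{Vidio} = 57: p_{Streamly} = 55.75 + 0.25·57 = 70.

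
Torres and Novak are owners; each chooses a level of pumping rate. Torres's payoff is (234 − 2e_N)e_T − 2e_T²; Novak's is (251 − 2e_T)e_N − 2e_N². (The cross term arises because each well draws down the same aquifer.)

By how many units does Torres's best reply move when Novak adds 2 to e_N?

Expanding Torres's payoff: 234e_T − 2e_Ne_T − 2e_T².
∂π/∂e_T = 234 − 2e_N − 4e_T = 0, so e_T = 58.5 − 0.5e_N.
The reaction-function slope is −0.5, so a 2-unit rise in e_N moves e_T by −0.5 × 2 = −1. Torres's best response falls — the actions are strategic substitutes.

-1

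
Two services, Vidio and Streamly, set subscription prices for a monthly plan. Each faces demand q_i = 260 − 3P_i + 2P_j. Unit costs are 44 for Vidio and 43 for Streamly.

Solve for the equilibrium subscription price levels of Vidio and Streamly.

Vidio's profit: π = (P_{Vidio} − 44)(260 − 3P_{Vidio} + 2P_{Streamly}).
∂π/∂P_{Vidio} = 392 − 6P_{Vidio} + 2P_{Streamly} = 0 ⇒ P_{Vidio} = 196/3 + (1/3)P_{Streamly}.
Similarly P_{Streamly} = 389/6 + (1/3)P_{Vidio}.
Plugging P_{Streamly} into Vidio's best response: P_{Vidio} = 196/3 + (1/3)(389/6 + (1/3)P_{Vidio}) ⇒ (8/9)P_{Vidio} = 1565/18, so P_{Vidio} = 97.8125.
Then P_{Streamly} = 389/6 + (1/3)·97.8125 = 97.4375.

97.8125, 97.4375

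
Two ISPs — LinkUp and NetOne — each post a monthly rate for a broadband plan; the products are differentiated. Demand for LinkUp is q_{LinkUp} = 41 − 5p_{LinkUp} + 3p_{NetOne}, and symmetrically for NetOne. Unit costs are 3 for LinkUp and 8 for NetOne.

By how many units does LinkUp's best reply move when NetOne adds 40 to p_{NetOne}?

12

LinkUp's profit: π = (p_{LinkUp} − 3)(41 − 5p_{LinkUp} + 3p_{NetOne}).
∂π/∂p_{LinkUp} = 56 − 10p_{LinkUp} + 3p_{NetOne} = 0 ⇒ p_{LinkUp} = 5.6 + 0.3p_{NetOne}.
The reaction-function slope is 0.3, so a 40-unit rise in p_{NetOne} moves p_{LinkUp} by 0.3 × 40 = 12. LinkUp's best response rises — the actions are strategic complements.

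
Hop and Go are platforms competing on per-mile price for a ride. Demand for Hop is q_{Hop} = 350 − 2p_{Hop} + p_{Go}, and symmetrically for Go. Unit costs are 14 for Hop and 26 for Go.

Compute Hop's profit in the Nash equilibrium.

25809.92

Hop's profit: π = (p_{Hop} − 14)(350 − 2p_{Hop} + p_{Go}).
∂π/∂p_{Hop} = 378 − 4p_{Hop} + p_{Go} = 0 ⇒ p_{Hop} = 94.5 + 0.25p_{Go}.
Similarly p_{Go} = 100.5 + 0.25p_{Hop}.
Substituting the second reaction function into the first: p_{Hop} = 94.5 + 0.25(100.5 + 0.25p_{Hop}), which gives 0.9375p_{Hop} = 119.625 ⇒ p_{Hop} = 127.6.
Then p_{Go} = 100.5 + 0.25·127.6 = 132.4.
q_{Hop} = 350 − 2·127.6 + 132.4 = 227.2.
Profit = (127.6 − 14)·227.2 = 25809.92.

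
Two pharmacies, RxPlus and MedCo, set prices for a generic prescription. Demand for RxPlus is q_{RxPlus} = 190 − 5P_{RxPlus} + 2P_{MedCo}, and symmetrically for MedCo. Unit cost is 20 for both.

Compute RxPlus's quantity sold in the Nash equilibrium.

RxPlus's profit: π = (P_{RxPlus} − 20)(190 − 5P_{RxPlus} + 2P_{MedCo}).
∂π/∂P_{RxPlus} = 290 − 10P_{RxPlus} + 2P_{MedCo} = 0 ⇒ P_{RxPlus} = 29 + 0.2P_{MedCo}.
The game is symmetric, so in equilibrium P_{MedCo} = P_{RxPlus}: the reaction function gives 0.8P_{RxPlus} = 29, hence P_{RxPlus} = 36.25.
q_{RxPlus} = 190 − 5·36.25 + 2·36.25 = 81.25.

81.25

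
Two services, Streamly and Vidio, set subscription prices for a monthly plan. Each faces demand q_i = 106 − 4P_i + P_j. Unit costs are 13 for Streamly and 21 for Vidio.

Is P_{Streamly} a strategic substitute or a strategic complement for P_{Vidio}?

strategic complements

Streamly's profit: π = (P_{Streamly} − 13)(106 − 4P_{Streamly} + P_{Vidio}).
∂π/∂P_{Streamly} = 158 − 8P_{Streamly} + P_{Vidio} = 0 ⇒ P_{Streamly} = 19.75 + 0.125P_{Vidio}.
The best-response slope dP_{Streamly}/dP_{Vidio} = 0.125 > 0: the reaction function is upward-sloping, so the choices are strategic complements.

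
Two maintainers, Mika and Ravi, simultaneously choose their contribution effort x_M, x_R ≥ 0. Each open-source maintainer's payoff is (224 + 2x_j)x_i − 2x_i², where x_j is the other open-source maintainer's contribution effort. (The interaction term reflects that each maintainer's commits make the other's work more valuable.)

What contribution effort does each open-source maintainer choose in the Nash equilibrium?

Mika's payoff is (224 + 2x_R)x_M − 2x_M².
∂π/∂x_M = 224 + 2x_R − 4x_M = 0, so x_M = 56 + 0.5x_R.
The game is symmetric, so in equilibrium x_R = x_M: the reaction function gives 0.5x_M = 56, hence x_M = 112.

112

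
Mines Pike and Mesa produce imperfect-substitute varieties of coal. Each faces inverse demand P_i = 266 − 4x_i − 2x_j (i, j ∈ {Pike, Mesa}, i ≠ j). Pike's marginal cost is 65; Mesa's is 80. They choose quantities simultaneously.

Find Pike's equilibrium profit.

Mine Pike's profit: π = x_{Pike}(266 − 4x_{Pike} − 2x_{Mesa}) − 65x_{Pike}.
∂π/∂x_{Pike} = 201 − 8x_{Pike} − 2x_{Mesa} = 0 ⇒ x_{Pike} = 25.125 − 0.25x_{Mesa}.
Similarly x_{Mesa} = 23.25 − 0.25x_{Pike}.
Plugging x_{Mesa} into Pike's best response: x_{Pike} = 25.125 − 0.25(23.25 − 0.25x_{Pike}) ⇒ 0.9375x_{Pike} = 19.3125, so x_{Pike} = 20.6.
Then x_{Mesa} = 23.25 − 0.25·20.6 = 18.1.
P_{Pike} = 266 − 4·20.6 − 2·18.1 = 147.4.
Profit = (147.4 − 65)·20.6 = 1697.44.

1697.44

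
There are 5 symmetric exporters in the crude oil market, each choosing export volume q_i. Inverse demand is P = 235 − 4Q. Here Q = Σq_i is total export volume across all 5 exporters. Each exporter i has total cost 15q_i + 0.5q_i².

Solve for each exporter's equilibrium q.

8.8

A representative exporter's profit is π_i = q_i(235 − 4Q) − 15q_i − 0.5q_i², with Q = q_i + Σ_{j≠i} q_j.
First-order condition: 220 − 9q_i − 4Σ_{j≠i} q_j = 0.
In a symmetric equilibrium every exporter chooses the same q, so Σ_{j≠i} q_j = 4q. The condition becomes 220 − 25q = 0, giving q = 220/25 = 8.8.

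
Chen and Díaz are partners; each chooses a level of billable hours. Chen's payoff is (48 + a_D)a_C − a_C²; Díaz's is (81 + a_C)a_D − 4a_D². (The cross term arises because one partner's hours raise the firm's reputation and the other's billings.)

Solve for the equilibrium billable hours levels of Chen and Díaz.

Expanding Chen's payoff: 48a_C + a_Da_C − a_C².
∂π/∂a_C = 48 + a_D − 2a_C = 0, so a_C = 24 + 0.5a_D.
Likewise for Díaz: a_D = 10.125 + 0.125a_C.
Plugging a_D into Chen's best response: a_C = 24 + 0.5(10.125 + 0.125a_C) ⇒ 0.9375a_C = 29.0625, so a_C = 31.
Then a_D = 10.125 + 0.125·31 = 14.

31, 14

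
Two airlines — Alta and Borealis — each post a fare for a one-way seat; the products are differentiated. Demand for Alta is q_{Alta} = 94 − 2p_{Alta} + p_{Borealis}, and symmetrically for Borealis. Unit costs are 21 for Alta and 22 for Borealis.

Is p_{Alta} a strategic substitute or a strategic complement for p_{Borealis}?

Alta's profit: π = (p_{Alta} − 21)(94 − 2p_{Alta} + p_{Borealis}).
∂π/∂p_{Alta} = 136 − 4p_{Alta} + p_{Borealis} = 0 ⇒ p_{Alta} = 34 + 0.25p_{Borealis}.
The best-response slope dp_{Alta}/dp_{Borealis} = 0.25 > 0: the reaction function is upward-sloping, so the choices are strategic complements.

strategic complements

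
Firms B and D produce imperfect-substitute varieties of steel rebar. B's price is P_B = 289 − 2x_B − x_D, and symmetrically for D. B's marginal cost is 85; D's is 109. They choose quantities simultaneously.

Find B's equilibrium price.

Firm B's profit: π = x_B(289 − 2x_B − x_D) − 85x_B.
∂π/∂x_B = 204 − 4x_B − x_D = 0 ⇒ x_B = 51 − 0.25x_D.
Similarly x_D = 45 − 0.25x_B.
Plugging x_D into B's best response: x_B = 51 − 0.25(45 − 0.25x_B) ⇒ 0.9375x_B = 39.75, so x_B = 42.4.
Then x_D = 45 − 0.25·42.4 = 34.4.
P_B = 289 − 2·42.4 − 34.4 = 169.8.

169.8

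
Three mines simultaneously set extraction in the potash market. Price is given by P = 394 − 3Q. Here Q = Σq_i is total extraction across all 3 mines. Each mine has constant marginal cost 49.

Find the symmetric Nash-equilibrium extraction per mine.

28.75

A representative mine's profit is π_i = q_i(394 − 3Q) − 49q_i, with Q = q_i + Σ_{j≠i} q_j.
First-order condition: 345 − 6q_i − 3Σ_{j≠i} q_j = 0.
In a symmetric equilibrium every mine chooses the same q, so Σ_{j≠i} q_j = 2q. The condition becomes 345 − 12q = 0, giving q = 345/12 = 28.75.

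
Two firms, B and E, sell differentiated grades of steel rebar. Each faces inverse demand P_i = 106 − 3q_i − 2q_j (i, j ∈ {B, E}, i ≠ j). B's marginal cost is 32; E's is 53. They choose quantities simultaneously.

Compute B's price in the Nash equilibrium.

63.6875

Firm B's profit: π = q_B(106 − 3q_B − 2q_E) − 32q_B.
∂π/∂q_B = 74 − 6q_B − 2q_E = 0 ⇒ q_B = 37/3 − (1/3)q_E.
Similarly q_E = 53/6 − (1/3)q_B.
Substituting the second reaction function into the first: q_B = 37/3 − (1/3)(53/6 − (1/3)q_B), which gives (8/9)q_B = 169/18 ⇒ q_B = 10.5625.
Then q_E = 53/6 − (1/3)·10.5625 = 5.3125.
P_B = 106 − 3·10.5625 − 2·5.3125 = 63.6875.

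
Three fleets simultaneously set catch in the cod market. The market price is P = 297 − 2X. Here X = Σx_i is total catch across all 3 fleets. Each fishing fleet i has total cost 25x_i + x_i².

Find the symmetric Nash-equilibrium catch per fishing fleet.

A representative fishing fleet's profit is π_i = x_i(297 − 2X) − 25x_i − x_i², with X = x_i + Σ_{j≠i} x_j.
First-order condition: 272 − 6x_i − 2Σ_{j≠i} x_j = 0.
In a symmetric equilibrium every fishing fleet chooses the same x, so Σ_{j≠i} x_j = 2x. The condition becomes 272 − 10x = 0, giving x = 272/10 = 27.2.

27.2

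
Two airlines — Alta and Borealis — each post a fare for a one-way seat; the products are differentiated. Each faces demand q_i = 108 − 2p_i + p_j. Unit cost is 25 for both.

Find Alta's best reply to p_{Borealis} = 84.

Alta's profit: π = (p_{Alta} − 25)(108 − 2p_{Alta} + p_{Borealis}).
∂π/∂p_{Alta} = 158 − 4p_{Alta} + p_{Borealis} = 0 ⇒ p_{Alta} = 39.5 + 0.25p_{Borealis}.
At p_{Borealis} = 84: p_{Alta} = 39.5 + 0.25·84 = 60.5.

60.5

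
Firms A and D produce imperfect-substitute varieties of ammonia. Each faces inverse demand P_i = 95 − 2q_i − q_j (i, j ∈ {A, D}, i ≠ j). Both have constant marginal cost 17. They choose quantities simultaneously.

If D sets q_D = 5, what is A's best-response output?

Firm A's profit: π = q_A(95 − 2q_A − q_D) − 17q_A.
∂π/∂q_A = 78 − 4q_A − q_D = 0 ⇒ q_A = 19.5 − 0.25q_D.
At q_D = 5: q_A = 19.5 − 0.25·5 = 18.25.

18.25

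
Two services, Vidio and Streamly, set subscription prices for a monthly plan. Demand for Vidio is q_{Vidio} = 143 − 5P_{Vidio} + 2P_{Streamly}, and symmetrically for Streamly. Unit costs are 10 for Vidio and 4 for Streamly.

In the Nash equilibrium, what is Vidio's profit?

Vidio's profit: π = (P_{Vidio} − 10)(143 − 5P_{Vidio} + 2P_{Streamly}).
∂π/∂P_{Vidio} = 193 − 10P_{Vidio} + 2P_{Streamly} = 0 ⇒ P_{Vidio} = 19.3 + 0.2P_{Streamly}.
Similarly P_{Streamly} = 16.3 + 0.2P_{Vidio}.
Solving the two reaction functions simultaneously: (1 − (0.2)(0.2))P_{Vidio} = 19.3 + 0.2·16.3, so 0.96P_{Vidio} = 22.56 and P_{Vidio} = 23.5.
Then P_{Streamly} = 16.3 + 0.2·23.5 = 21.
q_{Vidio} = 143 − 5·23.5 + 2·21 = 67.5.
Profit = (23.5 − 10)·67.5 = 911.25.

911.25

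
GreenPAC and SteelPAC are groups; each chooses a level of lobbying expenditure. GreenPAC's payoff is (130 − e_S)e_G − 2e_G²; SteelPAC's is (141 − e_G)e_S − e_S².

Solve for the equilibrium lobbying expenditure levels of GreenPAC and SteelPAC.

17, 62

Expanding GreenPAC's payoff: 130e_G − e_Se_G − 2e_G².
∂π/∂e_G = 130 − e_S − 4e_G = 0, so e_G = 32.5 − 0.25e_S.
Likewise for SteelPAC: e_S = 70.5 − 0.5e_G.
Plugging e_S into GreenPAC's best response: e_G = 32.5 − 0.25(70.5 − 0.5e_G) ⇒ 0.875e_G = 14.875, so e_G = 17.
Then e_S = 70.5 − 0.5·17 = 62.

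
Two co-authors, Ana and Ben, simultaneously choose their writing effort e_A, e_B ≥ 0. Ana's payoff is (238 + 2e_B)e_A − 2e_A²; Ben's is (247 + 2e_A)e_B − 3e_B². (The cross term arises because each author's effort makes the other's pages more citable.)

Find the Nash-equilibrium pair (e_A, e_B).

Expanding Ana's payoff: 238e_A + 2e_Be_A − 2e_A².
∂π/∂e_A = 238 + 2e_B − 4e_A = 0, so e_A = 59.5 + 0.5e_B.
Likewise for Ben: e_B = 247/6 + (1/3)e_A.
Plugging e_B into Ana's best response: e_A = 59.5 + 0.5(247/6 + (1/3)e_A) ⇒ (5/6)e_A = 961/12, so e_A = 96.1.
Then e_B = 247/6 + (1/3)·96.1 = 73.2.

96.1, 73.2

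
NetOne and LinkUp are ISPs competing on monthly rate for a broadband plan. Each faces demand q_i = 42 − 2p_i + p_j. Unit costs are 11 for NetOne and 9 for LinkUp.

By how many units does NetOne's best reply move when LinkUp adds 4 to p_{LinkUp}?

NetOne's profit: π = (p_{NetOne} − 11)(42 − 2p_{NetOne} + p_{LinkUp}).
∂π/∂p_{NetOne} = 64 − 4p_{NetOne} + p_{LinkUp} = 0 ⇒ p_{NetOne} = 16 + 0.25p_{LinkUp}.
The reaction-function slope is 0.25, so a 4-unit rise in p_{LinkUp} moves p_{NetOne} by 0.25 × 4 = 1. NetOne's best response rises — the actions are strategic complements.

1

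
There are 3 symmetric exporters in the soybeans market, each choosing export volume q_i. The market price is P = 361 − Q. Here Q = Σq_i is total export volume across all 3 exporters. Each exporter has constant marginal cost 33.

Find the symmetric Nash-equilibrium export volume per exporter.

A representative exporter's profit is π_i = q_i(361 − Q) − 33q_i, with Q = q_i + Σ_{j≠i} q_j.
First-order condition: 328 − 2q_i − Σ_{j≠i} q_j = 0.
Imposing symmetry (q_j = q for all j) turns Σ_{j≠i} q_j into 2q, so 328 = 4q and q = 82.

82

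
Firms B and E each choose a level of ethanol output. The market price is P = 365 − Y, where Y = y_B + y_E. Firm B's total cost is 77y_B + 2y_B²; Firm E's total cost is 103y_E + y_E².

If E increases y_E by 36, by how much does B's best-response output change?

Firm B's profit: π = y_B(365 − (y_B + y_E)) − 77y_B − 2y_B².
∂π/∂y_B = 288 − 6y_B − y_E = 0, so y_B = 48 − (1/6)y_E.
The reaction-function slope is −1/6, so a 36-unit rise in y_E moves y_B by −1/6 × 36 = −6. B's best response falls — the actions are strategic substitutes.

-6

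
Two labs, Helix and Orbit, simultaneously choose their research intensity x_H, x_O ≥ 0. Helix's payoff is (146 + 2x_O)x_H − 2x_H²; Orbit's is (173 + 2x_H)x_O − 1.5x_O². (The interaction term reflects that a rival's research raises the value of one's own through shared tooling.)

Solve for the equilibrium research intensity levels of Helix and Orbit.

Expanding Helix's payoff: 146x_H + 2x_Ox_H − 2x_H².
∂π/∂x_H = 146 + 2x_O − 4x_H = 0, so x_H = 36.5 + 0.5x_O.
Likewise for Orbit: x_O = 173/3 + (2/3)x_H.
Plugging x_O into Helix's best response: x_H = 36.5 + 0.5(173/3 + (2/3)x_H) ⇒ (2/3)x_H = 196/3, so x_H = 98.
Then x_O = 173/3 + (2/3)·98 = 123.

98, 123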